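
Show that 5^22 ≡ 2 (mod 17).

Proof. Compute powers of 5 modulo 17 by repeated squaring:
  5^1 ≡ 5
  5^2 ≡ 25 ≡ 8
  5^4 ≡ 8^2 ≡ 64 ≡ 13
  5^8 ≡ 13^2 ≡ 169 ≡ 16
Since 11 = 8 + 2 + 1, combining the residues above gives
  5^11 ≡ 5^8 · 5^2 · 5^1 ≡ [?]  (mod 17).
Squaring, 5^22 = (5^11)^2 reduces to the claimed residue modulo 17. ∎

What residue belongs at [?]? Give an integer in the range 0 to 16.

5^8 · 5^2 · 5^1 ≡ 16 · 8 · 5 = 640.
640 mod 17 = 11, so 5^11 ≡ 11 (mod 17).

11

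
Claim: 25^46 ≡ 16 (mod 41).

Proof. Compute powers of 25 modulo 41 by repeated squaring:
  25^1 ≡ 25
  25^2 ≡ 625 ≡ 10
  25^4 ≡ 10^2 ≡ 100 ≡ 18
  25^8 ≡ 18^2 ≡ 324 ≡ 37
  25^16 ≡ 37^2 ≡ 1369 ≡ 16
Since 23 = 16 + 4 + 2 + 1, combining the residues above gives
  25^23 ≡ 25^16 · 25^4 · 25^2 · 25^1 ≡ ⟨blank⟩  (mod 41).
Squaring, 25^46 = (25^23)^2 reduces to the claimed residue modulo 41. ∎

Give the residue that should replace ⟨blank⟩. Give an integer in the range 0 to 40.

4

25^16 · 25^4 · 25^2 · 25^1 ≡ 16 · 18 · 10 · 25 = 72000.
72000 mod 41 = 4, so 25^23 ≡ 4 (mod 41).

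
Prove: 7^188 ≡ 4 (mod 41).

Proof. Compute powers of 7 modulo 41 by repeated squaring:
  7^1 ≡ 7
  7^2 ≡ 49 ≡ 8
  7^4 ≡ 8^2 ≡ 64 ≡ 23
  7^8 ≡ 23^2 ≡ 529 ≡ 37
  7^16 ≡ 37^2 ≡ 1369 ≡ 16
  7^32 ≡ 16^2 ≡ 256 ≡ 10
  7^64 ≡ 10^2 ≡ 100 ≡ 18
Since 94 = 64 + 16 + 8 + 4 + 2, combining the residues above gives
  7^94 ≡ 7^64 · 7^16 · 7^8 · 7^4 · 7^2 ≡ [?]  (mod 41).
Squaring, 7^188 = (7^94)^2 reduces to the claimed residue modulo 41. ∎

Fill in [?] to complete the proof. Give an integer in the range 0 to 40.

Multiply the listed residues: 18 · 16 · 37 · 23 · 8 = 288 → 10656 → 245088 → 1960704.
Reducing modulo 41: 1960704 = 47822·41 + 2, so 7^94 ≡ 2.

2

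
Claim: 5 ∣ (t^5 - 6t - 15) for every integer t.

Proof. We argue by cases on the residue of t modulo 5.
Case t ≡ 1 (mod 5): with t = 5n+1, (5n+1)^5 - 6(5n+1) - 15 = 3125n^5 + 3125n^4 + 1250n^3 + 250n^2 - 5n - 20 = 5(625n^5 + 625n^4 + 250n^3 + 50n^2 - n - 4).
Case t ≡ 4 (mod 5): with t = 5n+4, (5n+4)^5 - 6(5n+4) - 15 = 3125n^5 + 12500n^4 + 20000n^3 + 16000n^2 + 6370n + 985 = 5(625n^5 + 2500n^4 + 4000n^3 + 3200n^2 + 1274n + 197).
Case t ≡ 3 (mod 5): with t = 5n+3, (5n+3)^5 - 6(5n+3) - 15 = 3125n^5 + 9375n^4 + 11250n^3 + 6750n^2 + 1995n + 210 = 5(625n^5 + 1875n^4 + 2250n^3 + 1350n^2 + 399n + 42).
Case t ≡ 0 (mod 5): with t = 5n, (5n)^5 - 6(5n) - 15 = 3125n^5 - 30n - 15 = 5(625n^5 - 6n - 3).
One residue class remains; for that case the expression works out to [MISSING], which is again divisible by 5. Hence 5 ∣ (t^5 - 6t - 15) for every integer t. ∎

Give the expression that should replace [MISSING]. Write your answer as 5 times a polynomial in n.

The residues treated are {1, 4, 3, 0}, so the missing case is t ≡ 2 (mod 5); write t = 5n+2.
Then (5n+2)^5 - 6(5n+2) - 15 = 3125n^5 + 6250n^4 + 5000n^3 + 2000n^2 + 370n + 5 = 5(625n^5 + 1250n^4 + 1000n^3 + 400n^2 + 74n + 1).

5(625n^5 + 1250n^4 + 1000n^3 + 400n^2 + 74n + 1)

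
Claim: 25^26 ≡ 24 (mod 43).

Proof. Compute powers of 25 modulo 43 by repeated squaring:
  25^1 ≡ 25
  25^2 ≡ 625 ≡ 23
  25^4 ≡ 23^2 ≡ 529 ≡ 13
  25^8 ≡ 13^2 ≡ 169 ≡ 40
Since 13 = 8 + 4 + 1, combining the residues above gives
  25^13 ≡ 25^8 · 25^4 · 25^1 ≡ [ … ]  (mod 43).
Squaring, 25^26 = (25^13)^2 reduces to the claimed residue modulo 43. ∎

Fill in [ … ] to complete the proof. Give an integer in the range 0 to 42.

14

25^8 · 25^4 · 25^1 ≡ 40 · 13 · 25 = 13000.
13000 mod 43 = 14, so 25^13 ≡ 14 (mod 43).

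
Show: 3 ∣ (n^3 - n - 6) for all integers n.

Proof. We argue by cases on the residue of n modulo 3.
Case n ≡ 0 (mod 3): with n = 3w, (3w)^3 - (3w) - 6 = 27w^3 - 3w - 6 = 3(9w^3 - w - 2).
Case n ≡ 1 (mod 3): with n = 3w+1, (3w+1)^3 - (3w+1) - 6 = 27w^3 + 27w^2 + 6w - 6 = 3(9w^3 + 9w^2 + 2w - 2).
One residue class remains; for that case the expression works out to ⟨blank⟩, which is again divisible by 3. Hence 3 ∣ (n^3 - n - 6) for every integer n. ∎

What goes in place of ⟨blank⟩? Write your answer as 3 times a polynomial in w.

3(9w^3 + 18w^2 + 11w)

The residues treated are {0, 1}, so the missing case is n ≡ 2 (mod 3); write n = 3w+2.
Then (3w+2)^3 - (3w+2) - 6 = 27w^3 + 54w^2 + 33w = 3(9w^3 + 18w^2 + 11w).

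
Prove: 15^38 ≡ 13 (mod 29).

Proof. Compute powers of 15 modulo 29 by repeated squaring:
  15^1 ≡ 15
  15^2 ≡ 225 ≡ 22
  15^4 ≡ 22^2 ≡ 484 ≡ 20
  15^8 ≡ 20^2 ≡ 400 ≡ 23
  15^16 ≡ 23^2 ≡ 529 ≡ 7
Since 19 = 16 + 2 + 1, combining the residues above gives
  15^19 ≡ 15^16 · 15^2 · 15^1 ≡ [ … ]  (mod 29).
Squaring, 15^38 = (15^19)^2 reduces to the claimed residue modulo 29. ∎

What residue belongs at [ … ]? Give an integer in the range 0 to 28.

Multiply the listed residues: 7 · 22 · 15 = 154 → 2310.
Reducing modulo 29: 2310 = 79·29 + 19, so 15^19 ≡ 19.

19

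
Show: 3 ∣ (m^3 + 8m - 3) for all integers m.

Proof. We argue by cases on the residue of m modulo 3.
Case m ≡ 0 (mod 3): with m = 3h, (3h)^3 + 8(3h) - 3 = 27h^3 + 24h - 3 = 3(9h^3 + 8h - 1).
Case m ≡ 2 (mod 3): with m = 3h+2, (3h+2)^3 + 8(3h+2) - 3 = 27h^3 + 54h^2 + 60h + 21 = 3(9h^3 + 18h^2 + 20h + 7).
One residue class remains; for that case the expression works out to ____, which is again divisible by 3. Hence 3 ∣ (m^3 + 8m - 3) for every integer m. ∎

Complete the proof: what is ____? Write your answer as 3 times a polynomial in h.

Only m ≡ 1 (mod 3) is unaccounted for. Put m = 3h+1:
(3h+1)^3 + 8(3h+1) - 3 expands to 27h^3 + 27h^2 + 33h + 6,
and factoring out 3 leaves 3(9h^3 + 9h^2 + 11h + 2).

3(9h^3 + 9h^2 + 11h + 2)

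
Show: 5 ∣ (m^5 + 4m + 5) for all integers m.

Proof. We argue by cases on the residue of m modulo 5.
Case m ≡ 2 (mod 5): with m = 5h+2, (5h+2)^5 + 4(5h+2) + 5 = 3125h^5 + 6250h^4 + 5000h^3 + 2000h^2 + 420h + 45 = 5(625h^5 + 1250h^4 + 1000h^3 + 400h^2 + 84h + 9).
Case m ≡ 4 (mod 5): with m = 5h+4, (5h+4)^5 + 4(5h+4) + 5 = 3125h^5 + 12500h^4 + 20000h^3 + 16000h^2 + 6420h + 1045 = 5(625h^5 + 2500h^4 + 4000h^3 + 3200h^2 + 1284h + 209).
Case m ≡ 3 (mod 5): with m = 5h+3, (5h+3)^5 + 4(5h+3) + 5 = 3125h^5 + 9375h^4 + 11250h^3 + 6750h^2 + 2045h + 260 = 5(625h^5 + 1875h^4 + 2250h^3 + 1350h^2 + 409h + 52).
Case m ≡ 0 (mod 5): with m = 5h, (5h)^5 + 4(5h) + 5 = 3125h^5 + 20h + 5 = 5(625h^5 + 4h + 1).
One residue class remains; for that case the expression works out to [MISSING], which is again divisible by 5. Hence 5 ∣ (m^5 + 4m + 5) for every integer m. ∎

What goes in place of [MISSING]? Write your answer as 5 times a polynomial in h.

5(625h^5 + 625h^4 + 250h^3 + 50h^2 + 9h + 2)

The residues treated are {2, 4, 3, 0}, so the missing case is m ≡ 1 (mod 5); write m = 5h+1.
Then (5h+1)^5 + 4(5h+1) + 5 = 3125h^5 + 3125h^4 + 1250h^3 + 250h^2 + 45h + 10 = 5(625h^5 + 625h^4 + 250h^3 + 50h^2 + 9h + 2).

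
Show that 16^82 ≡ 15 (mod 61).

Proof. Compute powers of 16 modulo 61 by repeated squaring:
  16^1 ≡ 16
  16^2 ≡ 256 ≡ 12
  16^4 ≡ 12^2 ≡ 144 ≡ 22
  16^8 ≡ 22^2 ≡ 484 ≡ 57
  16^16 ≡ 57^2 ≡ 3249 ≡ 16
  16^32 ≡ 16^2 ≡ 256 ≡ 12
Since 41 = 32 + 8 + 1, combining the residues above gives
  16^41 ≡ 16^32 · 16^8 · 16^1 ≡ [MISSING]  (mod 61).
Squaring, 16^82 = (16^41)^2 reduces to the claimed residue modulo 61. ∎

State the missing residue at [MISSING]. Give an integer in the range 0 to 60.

16^32 · 16^8 · 16^1 ≡ 12 · 57 · 16 = 10944.
10944 mod 61 = 25, so 16^41 ≡ 25 (mod 61).

25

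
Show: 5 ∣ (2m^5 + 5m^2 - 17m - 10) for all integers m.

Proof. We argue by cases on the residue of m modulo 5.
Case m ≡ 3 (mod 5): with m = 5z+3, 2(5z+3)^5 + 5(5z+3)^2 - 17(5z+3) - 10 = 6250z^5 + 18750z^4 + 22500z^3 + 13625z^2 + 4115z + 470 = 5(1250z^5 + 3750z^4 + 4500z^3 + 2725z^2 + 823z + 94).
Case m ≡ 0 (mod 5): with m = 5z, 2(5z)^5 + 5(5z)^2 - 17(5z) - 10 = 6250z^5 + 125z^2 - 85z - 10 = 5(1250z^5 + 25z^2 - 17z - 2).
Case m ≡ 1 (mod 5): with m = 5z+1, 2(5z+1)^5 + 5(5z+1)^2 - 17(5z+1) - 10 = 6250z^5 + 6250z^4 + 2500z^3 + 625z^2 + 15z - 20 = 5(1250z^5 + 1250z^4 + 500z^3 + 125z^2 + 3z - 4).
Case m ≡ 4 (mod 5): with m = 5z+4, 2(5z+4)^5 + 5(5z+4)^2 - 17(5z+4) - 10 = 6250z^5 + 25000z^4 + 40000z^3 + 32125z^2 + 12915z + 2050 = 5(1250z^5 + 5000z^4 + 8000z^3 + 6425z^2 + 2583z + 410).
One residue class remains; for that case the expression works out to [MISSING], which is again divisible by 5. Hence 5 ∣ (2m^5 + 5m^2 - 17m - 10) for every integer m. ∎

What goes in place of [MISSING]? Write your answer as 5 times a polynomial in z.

5(1250z^5 + 2500z^4 + 2000z^3 + 825z^2 + 163z + 8)

Only m ≡ 2 (mod 5) is unaccounted for. Put m = 5z+2:
2(5z+2)^5 + 5(5z+2)^2 - 17(5z+2) - 10 expands to 6250z^5 + 12500z^4 + 10000z^3 + 4125z^2 + 815z + 40,
and factoring out 5 leaves 5(1250z^5 + 2500z^4 + 2000z^3 + 825z^2 + 163z + 8).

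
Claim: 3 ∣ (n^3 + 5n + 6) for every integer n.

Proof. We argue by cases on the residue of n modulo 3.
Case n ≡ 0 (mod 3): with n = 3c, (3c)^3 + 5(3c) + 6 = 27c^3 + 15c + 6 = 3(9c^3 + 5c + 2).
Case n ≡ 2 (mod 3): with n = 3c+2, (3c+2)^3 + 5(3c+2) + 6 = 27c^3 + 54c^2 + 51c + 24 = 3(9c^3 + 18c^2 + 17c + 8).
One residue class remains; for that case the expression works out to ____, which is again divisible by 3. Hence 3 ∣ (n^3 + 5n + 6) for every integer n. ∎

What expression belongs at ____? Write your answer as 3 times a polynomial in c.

3(9c^3 + 9c^2 + 8c + 4)

The residues treated are {0, 2}, so the missing case is n ≡ 1 (mod 3); write n = 3c+1.
Then (3c+1)^3 + 5(3c+1) + 6 = 27c^3 + 27c^2 + 24c + 12 = 3(9c^3 + 9c^2 + 8c + 4).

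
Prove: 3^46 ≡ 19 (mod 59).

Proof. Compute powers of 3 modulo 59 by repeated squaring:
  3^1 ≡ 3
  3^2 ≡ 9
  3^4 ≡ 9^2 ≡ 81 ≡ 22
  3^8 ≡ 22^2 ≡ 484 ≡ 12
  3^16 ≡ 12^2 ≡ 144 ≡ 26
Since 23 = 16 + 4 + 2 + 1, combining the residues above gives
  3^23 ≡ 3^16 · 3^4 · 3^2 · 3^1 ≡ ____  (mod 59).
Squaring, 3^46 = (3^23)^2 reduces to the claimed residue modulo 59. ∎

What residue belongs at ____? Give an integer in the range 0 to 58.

45

Multiply the listed residues: 26 · 22 · 9 · 3 = 572 → 5148 → 15444.
Reducing modulo 59: 15444 = 261·59 + 45, so 3^23 ≡ 45.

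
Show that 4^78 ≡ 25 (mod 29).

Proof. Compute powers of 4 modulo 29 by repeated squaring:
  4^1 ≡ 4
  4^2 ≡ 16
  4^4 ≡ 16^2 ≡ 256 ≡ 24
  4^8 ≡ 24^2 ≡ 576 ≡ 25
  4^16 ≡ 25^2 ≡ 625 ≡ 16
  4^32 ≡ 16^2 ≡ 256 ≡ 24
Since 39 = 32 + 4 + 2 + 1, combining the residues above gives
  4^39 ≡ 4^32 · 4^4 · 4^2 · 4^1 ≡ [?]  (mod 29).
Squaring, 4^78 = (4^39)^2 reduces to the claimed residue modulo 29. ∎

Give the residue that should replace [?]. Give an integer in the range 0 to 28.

5

4^32 · 4^4 · 4^2 · 4^1 ≡ 24 · 24 · 16 · 4 = 36864.
36864 mod 29 = 5, so 4^39 ≡ 5 (mod 29).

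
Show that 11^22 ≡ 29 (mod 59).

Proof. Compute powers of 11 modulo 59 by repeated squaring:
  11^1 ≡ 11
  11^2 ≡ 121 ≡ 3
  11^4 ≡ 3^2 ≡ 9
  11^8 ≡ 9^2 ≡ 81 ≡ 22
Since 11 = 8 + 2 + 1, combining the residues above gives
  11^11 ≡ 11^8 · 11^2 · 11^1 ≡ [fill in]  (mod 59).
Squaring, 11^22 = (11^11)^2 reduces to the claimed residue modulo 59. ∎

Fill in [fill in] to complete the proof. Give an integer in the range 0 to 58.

Multiply the listed residues: 22 · 3 · 11 = 66 → 726.
Reducing modulo 59: 726 = 12·59 + 18, so 11^11 ≡ 18.

18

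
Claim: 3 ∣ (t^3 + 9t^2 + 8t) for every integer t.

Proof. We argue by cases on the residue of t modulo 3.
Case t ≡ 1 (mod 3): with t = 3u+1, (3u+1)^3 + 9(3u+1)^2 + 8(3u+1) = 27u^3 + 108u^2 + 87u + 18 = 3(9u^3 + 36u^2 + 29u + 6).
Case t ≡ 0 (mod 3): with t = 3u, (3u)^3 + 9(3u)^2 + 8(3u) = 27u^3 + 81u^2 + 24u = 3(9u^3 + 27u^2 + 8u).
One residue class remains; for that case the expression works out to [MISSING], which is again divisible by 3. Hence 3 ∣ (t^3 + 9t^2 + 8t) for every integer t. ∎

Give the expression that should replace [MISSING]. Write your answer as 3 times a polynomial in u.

Only t ≡ 2 (mod 3) is unaccounted for. Put t = 3u+2:
(3u+2)^3 + 9(3u+2)^2 + 8(3u+2) expands to 27u^3 + 135u^2 + 168u + 60,
and factoring out 3 leaves 3(9u^3 + 45u^2 + 56u + 20).

3(9u^3 + 45u^2 + 56u + 20)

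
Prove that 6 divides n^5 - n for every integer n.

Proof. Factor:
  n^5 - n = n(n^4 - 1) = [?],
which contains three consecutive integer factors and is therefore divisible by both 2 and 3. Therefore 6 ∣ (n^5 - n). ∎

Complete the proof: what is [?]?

(n - 1)n(n + 1)(n^2 + 1)

n^4 - 1 = (n^2 - 1)(n^2 + 1), and n^2 - 1 = (n-1)(n+1).
So n(n^4 - 1) = (n - 1)n(n + 1)(n^2 + 1).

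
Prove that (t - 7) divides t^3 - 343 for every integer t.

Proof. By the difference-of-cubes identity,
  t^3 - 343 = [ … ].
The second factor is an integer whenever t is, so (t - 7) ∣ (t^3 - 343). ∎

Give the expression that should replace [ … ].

(t - 7)(t^2 + 7t + 49)

Polynomial division of t^3 - 343 by t - 7 leaves remainder 0 and quotient t^2 + 7t + 49.
Hence t^3 - 343 = (t - 7)(t^2 + 7t + 49).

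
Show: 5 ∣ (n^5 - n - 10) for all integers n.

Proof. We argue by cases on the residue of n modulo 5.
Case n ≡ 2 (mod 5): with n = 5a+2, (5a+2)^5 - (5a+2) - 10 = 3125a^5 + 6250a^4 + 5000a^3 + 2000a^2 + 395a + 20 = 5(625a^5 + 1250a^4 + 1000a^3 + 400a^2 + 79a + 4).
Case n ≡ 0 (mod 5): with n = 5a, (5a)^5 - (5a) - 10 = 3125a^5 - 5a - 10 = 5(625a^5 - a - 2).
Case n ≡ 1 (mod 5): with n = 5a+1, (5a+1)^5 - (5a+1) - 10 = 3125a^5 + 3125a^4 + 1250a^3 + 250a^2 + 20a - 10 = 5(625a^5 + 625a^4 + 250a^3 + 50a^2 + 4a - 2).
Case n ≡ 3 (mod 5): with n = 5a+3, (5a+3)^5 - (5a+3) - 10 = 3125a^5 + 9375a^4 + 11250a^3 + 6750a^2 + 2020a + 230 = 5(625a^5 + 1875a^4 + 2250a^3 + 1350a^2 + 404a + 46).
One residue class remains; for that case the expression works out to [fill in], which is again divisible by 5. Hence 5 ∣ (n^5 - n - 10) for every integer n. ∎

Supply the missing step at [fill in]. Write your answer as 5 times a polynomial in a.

5(625a^5 + 2500a^4 + 4000a^3 + 3200a^2 + 1279a + 202)

The residues treated are {2, 0, 1, 3}, so the missing case is n ≡ 4 (mod 5); write n = 5a+4.
Then (5a+4)^5 - (5a+4) - 10 = 3125a^5 + 12500a^4 + 20000a^3 + 16000a^2 + 6395a + 1010 = 5(625a^5 + 2500a^4 + 4000a^3 + 3200a^2 + 1279a + 202).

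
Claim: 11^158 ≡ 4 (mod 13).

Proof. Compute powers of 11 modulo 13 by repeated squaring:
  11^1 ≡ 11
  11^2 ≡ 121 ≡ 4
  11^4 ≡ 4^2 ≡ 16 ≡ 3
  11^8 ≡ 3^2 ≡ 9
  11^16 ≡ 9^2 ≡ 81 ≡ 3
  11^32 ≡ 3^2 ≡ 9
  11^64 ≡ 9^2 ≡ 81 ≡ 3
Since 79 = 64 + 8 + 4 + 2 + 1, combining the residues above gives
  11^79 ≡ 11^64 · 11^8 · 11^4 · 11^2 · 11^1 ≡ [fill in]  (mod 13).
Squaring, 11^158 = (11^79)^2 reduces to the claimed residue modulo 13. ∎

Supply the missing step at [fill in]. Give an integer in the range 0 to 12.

Multiply the listed residues: 3 · 9 · 3 · 4 · 11 = 27 → 81 → 324 → 3564.
Reducing modulo 13: 3564 = 274·13 + 2, so 11^79 ≡ 2.

2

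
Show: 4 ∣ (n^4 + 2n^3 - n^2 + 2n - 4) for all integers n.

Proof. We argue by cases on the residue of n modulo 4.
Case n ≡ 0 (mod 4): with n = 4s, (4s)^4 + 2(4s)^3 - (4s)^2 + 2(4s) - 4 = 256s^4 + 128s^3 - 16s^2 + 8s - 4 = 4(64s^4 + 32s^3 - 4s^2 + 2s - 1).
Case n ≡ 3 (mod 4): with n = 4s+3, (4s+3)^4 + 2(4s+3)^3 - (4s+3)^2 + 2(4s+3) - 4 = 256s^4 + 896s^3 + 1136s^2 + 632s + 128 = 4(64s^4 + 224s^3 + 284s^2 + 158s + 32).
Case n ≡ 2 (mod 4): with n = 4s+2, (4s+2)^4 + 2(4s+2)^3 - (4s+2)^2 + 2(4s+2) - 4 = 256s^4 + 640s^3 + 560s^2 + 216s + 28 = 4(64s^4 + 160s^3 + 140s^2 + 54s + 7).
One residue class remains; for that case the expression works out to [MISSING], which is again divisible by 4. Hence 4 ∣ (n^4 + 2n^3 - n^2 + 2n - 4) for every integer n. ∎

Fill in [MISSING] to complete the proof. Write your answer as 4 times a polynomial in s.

4(64s^4 + 96s^3 + 44s^2 + 10s)

Only n ≡ 1 (mod 4) is unaccounted for. Put n = 4s+1:
(4s+1)^4 + 2(4s+1)^3 - (4s+1)^2 + 2(4s+1) - 4 expands to 256s^4 + 384s^3 + 176s^2 + 40s,
and factoring out 4 leaves 4(64s^4 + 96s^3 + 44s^2 + 10s).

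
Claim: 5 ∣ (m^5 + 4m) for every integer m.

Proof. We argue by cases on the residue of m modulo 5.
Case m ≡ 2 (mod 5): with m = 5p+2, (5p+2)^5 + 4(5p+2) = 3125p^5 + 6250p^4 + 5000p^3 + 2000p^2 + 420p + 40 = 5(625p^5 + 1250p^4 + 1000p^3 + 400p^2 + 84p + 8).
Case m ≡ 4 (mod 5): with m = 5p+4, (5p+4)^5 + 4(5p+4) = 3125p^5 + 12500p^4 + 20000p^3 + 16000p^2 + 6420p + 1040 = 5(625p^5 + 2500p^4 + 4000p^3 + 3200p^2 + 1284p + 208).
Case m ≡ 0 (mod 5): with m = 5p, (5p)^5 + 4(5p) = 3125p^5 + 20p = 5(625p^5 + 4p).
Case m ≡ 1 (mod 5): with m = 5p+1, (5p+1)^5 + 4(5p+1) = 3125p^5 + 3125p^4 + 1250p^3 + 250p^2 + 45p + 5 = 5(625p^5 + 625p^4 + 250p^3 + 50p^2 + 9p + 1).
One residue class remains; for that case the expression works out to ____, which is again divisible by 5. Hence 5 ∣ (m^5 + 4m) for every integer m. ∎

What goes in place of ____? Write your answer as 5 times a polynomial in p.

Only m ≡ 3 (mod 5) is unaccounted for. Put m = 5p+3:
(5p+3)^5 + 4(5p+3) expands to 3125p^5 + 9375p^4 + 11250p^3 + 6750p^2 + 2045p + 255,
and factoring out 5 leaves 5(625p^5 + 1875p^4 + 2250p^3 + 1350p^2 + 409p + 51).

5(625p^5 + 1875p^4 + 2250p^3 + 1350p^2 + 409p + 51)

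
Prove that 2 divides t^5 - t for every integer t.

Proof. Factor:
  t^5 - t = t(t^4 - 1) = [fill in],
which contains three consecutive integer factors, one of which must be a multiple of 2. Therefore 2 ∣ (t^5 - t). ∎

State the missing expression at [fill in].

(t - 1)t(t + 1)(t^2 + 1)

t^4 - 1 = (t^2 - 1)(t^2 + 1), and t^2 - 1 = (t-1)(t+1).
So t(t^4 - 1) = (t - 1)t(t + 1)(t^2 + 1).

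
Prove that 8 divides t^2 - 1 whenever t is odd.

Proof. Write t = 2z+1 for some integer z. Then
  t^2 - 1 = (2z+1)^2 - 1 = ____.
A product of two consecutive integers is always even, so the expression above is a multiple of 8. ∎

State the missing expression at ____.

4z(z + 1)

(2z+1)^2 - 1 = 4z^2 + 4z + 1 - 1 = 4z^2 + 4z = 4z(z+1).
Since z and z+1 are consecutive, z(z+1) is even, and 4·(even) is a multiple of 8.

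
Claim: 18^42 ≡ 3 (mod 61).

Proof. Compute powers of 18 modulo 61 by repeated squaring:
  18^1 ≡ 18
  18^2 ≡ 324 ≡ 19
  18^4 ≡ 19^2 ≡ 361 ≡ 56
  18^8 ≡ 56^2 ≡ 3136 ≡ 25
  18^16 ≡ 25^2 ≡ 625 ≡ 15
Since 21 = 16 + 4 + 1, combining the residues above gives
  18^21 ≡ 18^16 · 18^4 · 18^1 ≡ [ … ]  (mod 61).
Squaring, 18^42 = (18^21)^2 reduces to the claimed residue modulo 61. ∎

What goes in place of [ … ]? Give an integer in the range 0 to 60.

18^16 · 18^4 · 18^1 ≡ 15 · 56 · 18 = 15120.
15120 mod 61 = 53, so 18^21 ≡ 53 (mod 61).

53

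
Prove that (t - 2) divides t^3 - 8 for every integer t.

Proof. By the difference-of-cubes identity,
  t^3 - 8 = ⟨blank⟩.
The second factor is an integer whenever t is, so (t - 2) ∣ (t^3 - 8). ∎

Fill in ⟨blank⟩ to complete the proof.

a^3 - b^3 = (a - b)(a^2 + ab + b^2). With a = t, b = 2:
t^3 - 8 = (t - 2)(t^2 + 2t + 4).

(t - 2)(t^2 + 2t + 4)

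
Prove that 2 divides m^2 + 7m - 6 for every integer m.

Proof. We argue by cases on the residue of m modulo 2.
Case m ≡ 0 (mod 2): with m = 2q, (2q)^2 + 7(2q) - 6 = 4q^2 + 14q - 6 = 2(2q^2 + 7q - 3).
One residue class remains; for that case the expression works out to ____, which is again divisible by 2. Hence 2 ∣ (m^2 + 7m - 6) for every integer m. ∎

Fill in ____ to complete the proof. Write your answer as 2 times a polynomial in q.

2(2q^2 + 9q + 1)

Only m ≡ 1 (mod 2) is unaccounted for. Put m = 2q+1:
(2q+1)^2 + 7(2q+1) - 6 expands to 4q^2 + 18q + 2,
and factoring out 2 leaves 2(2q^2 + 9q + 1).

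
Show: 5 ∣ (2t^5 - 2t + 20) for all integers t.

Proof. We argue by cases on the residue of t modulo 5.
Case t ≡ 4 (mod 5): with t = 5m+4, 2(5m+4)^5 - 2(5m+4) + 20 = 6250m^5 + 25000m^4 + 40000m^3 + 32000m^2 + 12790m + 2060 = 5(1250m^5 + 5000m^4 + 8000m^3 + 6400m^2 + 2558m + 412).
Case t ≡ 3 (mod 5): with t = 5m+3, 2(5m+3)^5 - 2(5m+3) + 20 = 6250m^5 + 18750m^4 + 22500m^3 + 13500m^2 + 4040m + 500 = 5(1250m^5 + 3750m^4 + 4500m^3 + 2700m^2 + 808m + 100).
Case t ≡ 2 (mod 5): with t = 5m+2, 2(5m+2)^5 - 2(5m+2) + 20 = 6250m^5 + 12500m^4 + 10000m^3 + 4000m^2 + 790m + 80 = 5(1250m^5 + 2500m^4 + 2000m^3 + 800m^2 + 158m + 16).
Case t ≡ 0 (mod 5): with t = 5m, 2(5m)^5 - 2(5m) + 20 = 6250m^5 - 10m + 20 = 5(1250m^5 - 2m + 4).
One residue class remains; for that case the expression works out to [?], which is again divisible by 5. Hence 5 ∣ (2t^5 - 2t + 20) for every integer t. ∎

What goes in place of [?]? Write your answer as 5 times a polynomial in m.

5(1250m^5 + 1250m^4 + 500m^3 + 100m^2 + 8m + 4)

The residues treated are {4, 3, 2, 0}, so the missing case is t ≡ 1 (mod 5); write t = 5m+1.
Then 2(5m+1)^5 - 2(5m+1) + 20 = 6250m^5 + 6250m^4 + 2500m^3 + 500m^2 + 40m + 20 = 5(1250m^5 + 1250m^4 + 500m^3 + 100m^2 + 8m + 4).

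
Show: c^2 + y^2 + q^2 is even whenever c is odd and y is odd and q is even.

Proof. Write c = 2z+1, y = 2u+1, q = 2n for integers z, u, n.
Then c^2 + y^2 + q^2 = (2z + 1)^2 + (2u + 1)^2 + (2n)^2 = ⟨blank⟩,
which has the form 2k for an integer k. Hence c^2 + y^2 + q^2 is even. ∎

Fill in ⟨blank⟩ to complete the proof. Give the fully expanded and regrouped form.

(2z + 1)^2 + (2u + 1)^2 + (2n)^2 = 4n^2 + 4u^2 + 4u + 4z^2 + 4z + 2
= 2(2n^2 + 2u^2 + 2u + 2z^2 + 2z + 1).
Since 2n^2 + 2u^2 + 2u + 2z^2 + 2z + 1 is an integer, the sum of squares is of the form 2k for an integer k.

2(2n^2 + 2u^2 + 2u + 2z^2 + 2z + 1)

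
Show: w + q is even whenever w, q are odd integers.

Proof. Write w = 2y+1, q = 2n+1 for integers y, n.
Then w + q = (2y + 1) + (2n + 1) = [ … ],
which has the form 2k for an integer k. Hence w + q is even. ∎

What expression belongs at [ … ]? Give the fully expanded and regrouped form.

2(n + y + 1)

(2y + 1) + (2n + 1) = 2n + 2y + 2
= 2(n + y + 1).
Since n + y + 1 is an integer, the sum is of the form 2k for an integer k.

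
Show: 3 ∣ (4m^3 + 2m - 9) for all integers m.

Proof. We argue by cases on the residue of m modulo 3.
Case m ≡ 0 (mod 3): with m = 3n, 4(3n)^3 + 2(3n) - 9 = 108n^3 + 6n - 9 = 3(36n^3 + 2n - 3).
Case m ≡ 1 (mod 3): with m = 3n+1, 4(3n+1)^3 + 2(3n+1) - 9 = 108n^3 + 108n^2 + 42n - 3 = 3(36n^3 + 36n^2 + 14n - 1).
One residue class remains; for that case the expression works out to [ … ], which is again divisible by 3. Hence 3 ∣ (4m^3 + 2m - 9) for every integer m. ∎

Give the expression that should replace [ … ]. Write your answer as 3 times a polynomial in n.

3(36n^3 + 72n^2 + 50n + 9)

The residues treated are {0, 1}, so the missing case is m ≡ 2 (mod 3); write m = 3n+2.
Then 4(3n+2)^3 + 2(3n+2) - 9 = 108n^3 + 216n^2 + 150n + 27 = 3(36n^3 + 72n^2 + 50n + 9).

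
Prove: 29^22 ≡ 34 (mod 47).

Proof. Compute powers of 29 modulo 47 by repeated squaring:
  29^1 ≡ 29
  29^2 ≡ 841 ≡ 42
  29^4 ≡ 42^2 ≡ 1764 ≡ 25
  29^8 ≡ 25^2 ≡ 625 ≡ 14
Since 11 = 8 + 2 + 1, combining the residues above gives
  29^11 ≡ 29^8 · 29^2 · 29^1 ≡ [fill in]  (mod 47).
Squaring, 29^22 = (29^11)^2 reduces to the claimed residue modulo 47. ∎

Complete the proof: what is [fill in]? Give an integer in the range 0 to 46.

38

29^8 · 29^2 · 29^1 ≡ 14 · 42 · 29 = 17052.
17052 mod 47 = 38, so 29^11 ≡ 38 (mod 47).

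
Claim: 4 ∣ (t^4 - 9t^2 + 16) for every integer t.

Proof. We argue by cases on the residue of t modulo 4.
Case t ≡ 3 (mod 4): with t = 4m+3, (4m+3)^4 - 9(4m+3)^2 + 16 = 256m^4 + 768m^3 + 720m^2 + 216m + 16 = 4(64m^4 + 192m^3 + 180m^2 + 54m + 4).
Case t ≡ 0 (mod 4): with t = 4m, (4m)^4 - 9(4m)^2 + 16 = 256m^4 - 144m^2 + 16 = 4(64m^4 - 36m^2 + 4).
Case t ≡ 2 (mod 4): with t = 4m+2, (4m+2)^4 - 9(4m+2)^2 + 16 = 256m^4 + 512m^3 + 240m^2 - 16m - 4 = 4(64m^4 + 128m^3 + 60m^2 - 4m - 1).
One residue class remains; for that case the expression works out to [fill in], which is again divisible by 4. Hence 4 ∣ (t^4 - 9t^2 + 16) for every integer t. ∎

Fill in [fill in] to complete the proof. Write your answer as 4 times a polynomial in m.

The residues treated are {3, 0, 2}, so the missing case is t ≡ 1 (mod 4); write t = 4m+1.
Then (4m+1)^4 - 9(4m+1)^2 + 16 = 256m^4 + 256m^3 - 48m^2 - 56m + 8 = 4(64m^4 + 64m^3 - 12m^2 - 14m + 2).

4(64m^4 + 64m^3 - 12m^2 - 14m + 2)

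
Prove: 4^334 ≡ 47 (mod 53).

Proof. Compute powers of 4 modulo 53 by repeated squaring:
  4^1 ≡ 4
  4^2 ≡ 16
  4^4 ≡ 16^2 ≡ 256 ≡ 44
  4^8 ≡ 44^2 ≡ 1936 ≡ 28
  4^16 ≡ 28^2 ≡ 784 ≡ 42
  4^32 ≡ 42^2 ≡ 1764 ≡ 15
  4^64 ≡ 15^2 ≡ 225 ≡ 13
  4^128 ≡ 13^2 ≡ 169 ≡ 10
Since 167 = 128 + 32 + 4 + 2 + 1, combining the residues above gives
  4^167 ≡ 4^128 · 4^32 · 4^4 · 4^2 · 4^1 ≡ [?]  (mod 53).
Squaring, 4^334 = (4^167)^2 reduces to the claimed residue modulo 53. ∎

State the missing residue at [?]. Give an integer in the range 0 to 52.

Multiply the listed residues: 10 · 15 · 44 · 16 · 4 = 150 → 6600 → 105600 → 422400.
Reducing modulo 53: 422400 = 7969·53 + 43, so 4^167 ≡ 43.

43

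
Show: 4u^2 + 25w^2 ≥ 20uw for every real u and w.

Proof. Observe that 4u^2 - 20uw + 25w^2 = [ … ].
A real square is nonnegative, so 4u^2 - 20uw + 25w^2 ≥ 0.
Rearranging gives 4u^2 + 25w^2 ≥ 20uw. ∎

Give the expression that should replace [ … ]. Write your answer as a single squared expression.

4u^2 - 20uw + 25w^2 is a perfect-square trinomial: the outer terms are (2u)^2 and (5w)^2, and the cross term is -2·2u·5w.
So 4u^2 - 20uw + 25w^2 = (2u - 5w)^2 ≥ 0.

(2u - 5w)^2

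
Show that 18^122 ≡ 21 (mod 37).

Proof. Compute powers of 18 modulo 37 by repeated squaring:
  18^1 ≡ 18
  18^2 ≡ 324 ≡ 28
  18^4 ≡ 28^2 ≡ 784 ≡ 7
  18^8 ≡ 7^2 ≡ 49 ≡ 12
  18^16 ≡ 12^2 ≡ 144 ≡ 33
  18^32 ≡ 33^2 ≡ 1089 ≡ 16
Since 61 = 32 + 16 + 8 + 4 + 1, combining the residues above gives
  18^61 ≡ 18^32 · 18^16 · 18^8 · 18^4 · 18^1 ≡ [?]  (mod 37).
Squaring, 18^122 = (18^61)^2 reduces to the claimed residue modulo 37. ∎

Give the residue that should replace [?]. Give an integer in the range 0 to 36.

24

18^32 · 18^16 · 18^8 · 18^4 · 18^1 ≡ 16 · 33 · 12 · 7 · 18 = 798336.
798336 mod 37 = 24, so 18^61 ≡ 24 (mod 37).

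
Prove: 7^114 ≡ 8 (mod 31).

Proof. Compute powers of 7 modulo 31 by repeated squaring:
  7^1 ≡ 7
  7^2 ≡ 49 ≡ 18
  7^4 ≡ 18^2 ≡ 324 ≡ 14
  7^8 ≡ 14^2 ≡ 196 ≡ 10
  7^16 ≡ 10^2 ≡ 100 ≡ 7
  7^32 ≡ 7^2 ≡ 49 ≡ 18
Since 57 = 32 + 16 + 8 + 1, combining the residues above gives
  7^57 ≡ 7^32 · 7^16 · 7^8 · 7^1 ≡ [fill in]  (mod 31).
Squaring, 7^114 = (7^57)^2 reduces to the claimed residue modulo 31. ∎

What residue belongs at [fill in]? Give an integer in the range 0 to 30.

16

Multiply the listed residues: 18 · 7 · 10 · 7 = 126 → 1260 → 8820.
Reducing modulo 31: 8820 = 284·31 + 16, so 7^57 ≡ 16.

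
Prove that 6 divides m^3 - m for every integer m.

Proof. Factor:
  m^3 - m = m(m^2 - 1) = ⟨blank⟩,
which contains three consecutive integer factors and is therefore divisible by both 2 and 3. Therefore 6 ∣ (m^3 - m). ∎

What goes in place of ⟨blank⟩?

m(m^2 - 1) = m(m - 1)(m + 1) = (m - 1)m(m + 1).
These three factors are consecutive integers, so their product is divisible by 6.

(m - 1)m(m + 1)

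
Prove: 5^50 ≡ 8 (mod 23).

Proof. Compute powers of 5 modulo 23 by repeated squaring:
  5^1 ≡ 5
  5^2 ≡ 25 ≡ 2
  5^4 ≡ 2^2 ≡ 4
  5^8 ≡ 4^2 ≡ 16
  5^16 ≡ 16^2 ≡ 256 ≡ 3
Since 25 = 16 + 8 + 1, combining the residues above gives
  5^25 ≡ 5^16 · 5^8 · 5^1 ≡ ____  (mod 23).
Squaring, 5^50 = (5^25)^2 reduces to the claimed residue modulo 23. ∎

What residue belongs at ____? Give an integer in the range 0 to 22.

Multiply the listed residues: 3 · 16 · 5 = 48 → 240.
Reducing modulo 23: 240 = 10·23 + 10, so 5^25 ≡ 10.

10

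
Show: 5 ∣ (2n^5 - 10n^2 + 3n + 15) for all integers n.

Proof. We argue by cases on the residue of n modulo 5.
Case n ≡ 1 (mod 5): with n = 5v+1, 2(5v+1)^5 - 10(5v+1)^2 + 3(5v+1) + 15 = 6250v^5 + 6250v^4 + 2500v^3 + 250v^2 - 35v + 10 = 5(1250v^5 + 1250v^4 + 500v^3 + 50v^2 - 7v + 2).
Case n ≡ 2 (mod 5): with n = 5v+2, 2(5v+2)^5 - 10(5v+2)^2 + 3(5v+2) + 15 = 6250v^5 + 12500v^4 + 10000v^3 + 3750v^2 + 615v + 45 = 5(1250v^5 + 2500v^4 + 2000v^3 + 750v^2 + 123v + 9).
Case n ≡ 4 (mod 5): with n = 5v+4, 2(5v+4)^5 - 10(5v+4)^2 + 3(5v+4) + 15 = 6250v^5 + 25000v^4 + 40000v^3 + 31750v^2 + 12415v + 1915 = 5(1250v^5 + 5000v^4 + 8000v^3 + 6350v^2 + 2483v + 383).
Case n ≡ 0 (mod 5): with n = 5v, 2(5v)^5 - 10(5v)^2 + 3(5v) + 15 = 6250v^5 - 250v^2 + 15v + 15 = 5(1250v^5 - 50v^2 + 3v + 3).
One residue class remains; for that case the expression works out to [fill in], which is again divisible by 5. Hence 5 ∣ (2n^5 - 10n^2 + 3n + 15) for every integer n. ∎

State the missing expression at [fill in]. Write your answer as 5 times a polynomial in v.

5(1250v^5 + 3750v^4 + 4500v^3 + 2650v^2 + 753v + 84)

The residues treated are {1, 2, 4, 0}, so the missing case is n ≡ 3 (mod 5); write n = 5v+3.
Then 2(5v+3)^5 - 10(5v+3)^2 + 3(5v+3) + 15 = 6250v^5 + 18750v^4 + 22500v^3 + 13250v^2 + 3765v + 420 = 5(1250v^5 + 3750v^4 + 4500v^3 + 2650v^2 + 753v + 84).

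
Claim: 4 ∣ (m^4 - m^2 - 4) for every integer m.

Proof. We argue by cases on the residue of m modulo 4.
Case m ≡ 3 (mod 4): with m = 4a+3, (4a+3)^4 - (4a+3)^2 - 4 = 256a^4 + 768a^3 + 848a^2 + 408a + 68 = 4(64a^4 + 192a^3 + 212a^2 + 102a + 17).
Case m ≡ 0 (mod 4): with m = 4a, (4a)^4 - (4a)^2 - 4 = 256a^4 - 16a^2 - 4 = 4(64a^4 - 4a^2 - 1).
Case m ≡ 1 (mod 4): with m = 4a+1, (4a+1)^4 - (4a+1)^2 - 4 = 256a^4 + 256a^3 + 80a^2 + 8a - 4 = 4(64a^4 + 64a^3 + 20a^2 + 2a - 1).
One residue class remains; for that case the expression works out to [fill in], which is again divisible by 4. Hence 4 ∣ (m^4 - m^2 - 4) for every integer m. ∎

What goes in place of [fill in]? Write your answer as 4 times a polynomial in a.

Only m ≡ 2 (mod 4) is unaccounted for. Put m = 4a+2:
(4a+2)^4 - (4a+2)^2 - 4 expands to 256a^4 + 512a^3 + 368a^2 + 112a + 8,
and factoring out 4 leaves 4(64a^4 + 128a^3 + 92a^2 + 28a + 2).

4(64a^4 + 128a^3 + 92a^2 + 28a + 2)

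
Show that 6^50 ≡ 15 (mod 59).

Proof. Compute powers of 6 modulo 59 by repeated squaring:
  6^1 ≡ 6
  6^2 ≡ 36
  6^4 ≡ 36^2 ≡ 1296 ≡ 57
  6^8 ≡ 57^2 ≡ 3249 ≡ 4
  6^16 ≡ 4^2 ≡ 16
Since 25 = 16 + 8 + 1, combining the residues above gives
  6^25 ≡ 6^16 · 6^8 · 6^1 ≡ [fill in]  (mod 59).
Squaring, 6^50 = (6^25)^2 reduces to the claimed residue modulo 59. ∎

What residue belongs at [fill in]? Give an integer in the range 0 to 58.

Multiply the listed residues: 16 · 4 · 6 = 64 → 384.
Reducing modulo 59: 384 = 6·59 + 30, so 6^25 ≡ 30.

30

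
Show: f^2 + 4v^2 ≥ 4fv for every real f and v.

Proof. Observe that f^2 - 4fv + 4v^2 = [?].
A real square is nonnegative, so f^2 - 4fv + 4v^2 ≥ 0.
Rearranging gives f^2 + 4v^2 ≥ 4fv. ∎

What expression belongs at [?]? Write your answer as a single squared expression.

f^2 - 4fv + 4v^2 is a perfect-square trinomial: the outer terms are (f)^2 and (2v)^2, and the cross term is -2·f·2v.
So f^2 - 4fv + 4v^2 = (f - 2v)^2 ≥ 0.

(f - 2v)^2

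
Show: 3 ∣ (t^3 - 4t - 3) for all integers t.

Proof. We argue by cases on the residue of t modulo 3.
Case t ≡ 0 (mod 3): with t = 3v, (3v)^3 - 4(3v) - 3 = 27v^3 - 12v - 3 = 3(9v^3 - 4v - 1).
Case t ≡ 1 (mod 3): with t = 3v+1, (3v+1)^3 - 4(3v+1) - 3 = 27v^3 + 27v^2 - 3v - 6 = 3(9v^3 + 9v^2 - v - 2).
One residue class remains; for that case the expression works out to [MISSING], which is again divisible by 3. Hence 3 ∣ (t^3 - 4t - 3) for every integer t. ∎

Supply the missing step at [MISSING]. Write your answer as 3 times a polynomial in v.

Only t ≡ 2 (mod 3) is unaccounted for. Put t = 3v+2:
(3v+2)^3 - 4(3v+2) - 3 expands to 27v^3 + 54v^2 + 24v - 3,
and factoring out 3 leaves 3(9v^3 + 18v^2 + 8v - 1).

3(9v^3 + 18v^2 + 8v - 1)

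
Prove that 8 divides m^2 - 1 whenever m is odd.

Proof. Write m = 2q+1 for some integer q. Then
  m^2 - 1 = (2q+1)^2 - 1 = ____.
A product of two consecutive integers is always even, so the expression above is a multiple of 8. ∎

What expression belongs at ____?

(2q+1)^2 - 1 = 4q^2 + 4q + 1 - 1 = 4q^2 + 4q = 4q(q+1).
Since q and q+1 are consecutive, q(q+1) is even, and 4·(even) is a multiple of 8.

4q(q + 1)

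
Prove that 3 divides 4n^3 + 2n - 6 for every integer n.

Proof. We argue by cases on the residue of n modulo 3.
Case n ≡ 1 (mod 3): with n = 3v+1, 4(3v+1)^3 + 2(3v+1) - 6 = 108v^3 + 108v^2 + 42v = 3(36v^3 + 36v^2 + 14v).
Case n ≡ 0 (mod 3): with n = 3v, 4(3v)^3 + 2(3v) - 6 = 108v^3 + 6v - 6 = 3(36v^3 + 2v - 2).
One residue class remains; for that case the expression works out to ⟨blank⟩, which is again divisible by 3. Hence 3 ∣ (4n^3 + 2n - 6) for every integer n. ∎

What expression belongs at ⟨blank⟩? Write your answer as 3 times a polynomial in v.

3(36v^3 + 72v^2 + 50v + 10)

The residues treated are {1, 0}, so the missing case is n ≡ 2 (mod 3); write n = 3v+2.
Then 4(3v+2)^3 + 2(3v+2) - 6 = 108v^3 + 216v^2 + 150v + 30 = 3(36v^3 + 72v^2 + 50v + 10).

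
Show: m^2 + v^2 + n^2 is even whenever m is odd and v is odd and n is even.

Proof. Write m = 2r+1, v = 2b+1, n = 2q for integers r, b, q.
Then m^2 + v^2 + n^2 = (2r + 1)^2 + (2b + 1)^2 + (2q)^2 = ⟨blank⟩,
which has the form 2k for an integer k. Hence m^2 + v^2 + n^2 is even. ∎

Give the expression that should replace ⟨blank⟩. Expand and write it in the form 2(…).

(2r + 1)^2 + (2b + 1)^2 + (2q)^2 = 4b^2 + 4b + 4q^2 + 4r^2 + 4r + 2
= 2(2b^2 + 2b + 2q^2 + 2r^2 + 2r + 1).
Since 2b^2 + 2b + 2q^2 + 2r^2 + 2r + 1 is an integer, the sum of squares is of the form 2k for an integer k.

2(2b^2 + 2b + 2q^2 + 2r^2 + 2r + 1)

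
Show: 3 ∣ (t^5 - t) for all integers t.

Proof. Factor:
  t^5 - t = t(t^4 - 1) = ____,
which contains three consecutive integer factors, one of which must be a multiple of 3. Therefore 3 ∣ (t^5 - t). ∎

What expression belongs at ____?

(t - 1)t(t + 1)(t^2 + 1)

t^4 - 1 = (t^2 - 1)(t^2 + 1), and t^2 - 1 = (t-1)(t+1).
So t(t^4 - 1) = (t - 1)t(t + 1)(t^2 + 1).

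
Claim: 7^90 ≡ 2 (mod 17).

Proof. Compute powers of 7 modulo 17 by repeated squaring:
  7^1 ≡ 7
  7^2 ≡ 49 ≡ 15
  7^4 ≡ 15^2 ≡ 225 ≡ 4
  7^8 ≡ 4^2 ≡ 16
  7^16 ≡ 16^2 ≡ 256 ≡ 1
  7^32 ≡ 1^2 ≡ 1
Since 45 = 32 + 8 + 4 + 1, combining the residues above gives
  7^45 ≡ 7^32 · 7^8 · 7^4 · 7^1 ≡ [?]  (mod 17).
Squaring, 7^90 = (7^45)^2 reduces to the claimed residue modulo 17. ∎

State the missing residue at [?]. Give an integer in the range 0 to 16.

6

Multiply the listed residues: 1 · 16 · 4 · 7 = 16 → 64 → 448.
Reducing modulo 17: 448 = 26·17 + 6, so 7^45 ≡ 6.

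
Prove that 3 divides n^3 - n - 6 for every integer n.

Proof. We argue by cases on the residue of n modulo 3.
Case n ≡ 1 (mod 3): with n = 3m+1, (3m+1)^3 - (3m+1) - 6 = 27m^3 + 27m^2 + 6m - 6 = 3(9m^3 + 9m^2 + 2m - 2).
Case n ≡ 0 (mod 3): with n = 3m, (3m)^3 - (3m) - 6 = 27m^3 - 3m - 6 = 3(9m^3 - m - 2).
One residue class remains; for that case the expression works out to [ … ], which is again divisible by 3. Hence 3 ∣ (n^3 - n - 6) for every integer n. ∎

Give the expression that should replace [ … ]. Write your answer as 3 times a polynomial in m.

3(9m^3 + 18m^2 + 11m)

The residues treated are {1, 0}, so the missing case is n ≡ 2 (mod 3); write n = 3m+2.
Then (3m+2)^3 - (3m+2) - 6 = 27m^3 + 54m^2 + 33m = 3(9m^3 + 18m^2 + 11m).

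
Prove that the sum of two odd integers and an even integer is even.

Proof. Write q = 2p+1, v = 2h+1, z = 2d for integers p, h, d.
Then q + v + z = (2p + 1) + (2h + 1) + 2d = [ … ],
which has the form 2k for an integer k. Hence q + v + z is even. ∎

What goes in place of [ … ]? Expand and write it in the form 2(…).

(2p + 1) + (2h + 1) + 2d = 2d + 2h + 2p + 2
= 2(d + h + p + 1).
Since d + h + p + 1 is an integer, the sum is of the form 2k for an integer k.

2(d + h + p + 1)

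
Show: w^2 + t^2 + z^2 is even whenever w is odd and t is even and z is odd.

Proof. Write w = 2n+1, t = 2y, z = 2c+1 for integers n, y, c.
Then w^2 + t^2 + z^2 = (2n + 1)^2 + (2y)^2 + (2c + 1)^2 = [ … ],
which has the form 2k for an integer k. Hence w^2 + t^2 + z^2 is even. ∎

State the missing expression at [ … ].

2(2c^2 + 2c + 2n^2 + 2n + 2y^2 + 1)

Expanding: (2n + 1)^2 + (2y)^2 + (2c + 1)^2 = 4c^2 + 4c + 4n^2 + 4n + 4y^2 + 2.
Every term is even; pulling out the factor of 2 gives 2(2c^2 + 2c + 2n^2 + 2n + 2y^2 + 1).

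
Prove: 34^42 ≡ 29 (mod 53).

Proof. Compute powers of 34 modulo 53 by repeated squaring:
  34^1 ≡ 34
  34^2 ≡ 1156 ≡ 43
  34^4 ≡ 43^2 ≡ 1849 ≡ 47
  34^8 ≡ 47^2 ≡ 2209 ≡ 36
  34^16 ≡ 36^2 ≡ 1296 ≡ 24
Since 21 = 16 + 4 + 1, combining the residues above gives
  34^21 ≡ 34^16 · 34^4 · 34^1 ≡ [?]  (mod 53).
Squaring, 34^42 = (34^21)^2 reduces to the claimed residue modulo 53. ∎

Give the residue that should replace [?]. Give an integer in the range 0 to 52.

Multiply the listed residues: 24 · 47 · 34 = 1128 → 38352.
Reducing modulo 53: 38352 = 723·53 + 33, so 34^21 ≡ 33.

33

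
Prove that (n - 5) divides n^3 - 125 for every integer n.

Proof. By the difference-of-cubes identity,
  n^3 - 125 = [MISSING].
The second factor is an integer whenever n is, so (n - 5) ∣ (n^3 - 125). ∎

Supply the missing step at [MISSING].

(n - 5)(n^2 + 5n + 25)

a^3 - b^3 = (a - b)(a^2 + ab + b^2). With a = n, b = 5:
n^3 - 125 = (n - 5)(n^2 + 5n + 25).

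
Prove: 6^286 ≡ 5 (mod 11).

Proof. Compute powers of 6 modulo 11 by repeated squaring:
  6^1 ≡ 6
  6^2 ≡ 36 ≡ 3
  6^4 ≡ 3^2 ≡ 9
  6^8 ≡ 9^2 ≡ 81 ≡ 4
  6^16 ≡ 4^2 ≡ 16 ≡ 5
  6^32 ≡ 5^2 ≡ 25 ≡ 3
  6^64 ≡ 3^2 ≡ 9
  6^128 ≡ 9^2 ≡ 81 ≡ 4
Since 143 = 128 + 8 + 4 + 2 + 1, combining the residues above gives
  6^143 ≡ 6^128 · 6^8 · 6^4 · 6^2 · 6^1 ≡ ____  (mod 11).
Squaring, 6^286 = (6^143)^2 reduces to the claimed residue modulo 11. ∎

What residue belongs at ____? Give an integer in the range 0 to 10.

6^128 · 6^8 · 6^4 · 6^2 · 6^1 ≡ 4 · 4 · 9 · 3 · 6 = 2592.
2592 mod 11 = 7, so 6^143 ≡ 7 (mod 11).

7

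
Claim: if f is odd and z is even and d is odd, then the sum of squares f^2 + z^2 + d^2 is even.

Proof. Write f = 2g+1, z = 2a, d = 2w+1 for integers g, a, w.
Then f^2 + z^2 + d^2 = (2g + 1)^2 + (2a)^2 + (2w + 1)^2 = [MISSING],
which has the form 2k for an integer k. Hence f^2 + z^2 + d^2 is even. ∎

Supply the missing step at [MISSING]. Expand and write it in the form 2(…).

2(2a^2 + 2g^2 + 2g + 2w^2 + 2w + 1)

Expanding: (2g + 1)^2 + (2a)^2 + (2w + 1)^2 = 4a^2 + 4g^2 + 4g + 4w^2 + 4w + 2.
Every term is even; pulling out the factor of 2 gives 2(2a^2 + 2g^2 + 2g + 2w^2 + 2w + 1).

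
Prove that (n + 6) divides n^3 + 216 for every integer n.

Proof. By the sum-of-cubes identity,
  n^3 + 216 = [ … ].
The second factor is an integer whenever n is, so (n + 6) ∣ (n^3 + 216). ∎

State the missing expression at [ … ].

a^3 + b^3 = (a + b)(a^2 - ab + b^2). With a = n, b = 6:
n^3 + 216 = (n + 6)(n^2 - 6n + 36).

(n + 6)(n^2 - 6n + 36)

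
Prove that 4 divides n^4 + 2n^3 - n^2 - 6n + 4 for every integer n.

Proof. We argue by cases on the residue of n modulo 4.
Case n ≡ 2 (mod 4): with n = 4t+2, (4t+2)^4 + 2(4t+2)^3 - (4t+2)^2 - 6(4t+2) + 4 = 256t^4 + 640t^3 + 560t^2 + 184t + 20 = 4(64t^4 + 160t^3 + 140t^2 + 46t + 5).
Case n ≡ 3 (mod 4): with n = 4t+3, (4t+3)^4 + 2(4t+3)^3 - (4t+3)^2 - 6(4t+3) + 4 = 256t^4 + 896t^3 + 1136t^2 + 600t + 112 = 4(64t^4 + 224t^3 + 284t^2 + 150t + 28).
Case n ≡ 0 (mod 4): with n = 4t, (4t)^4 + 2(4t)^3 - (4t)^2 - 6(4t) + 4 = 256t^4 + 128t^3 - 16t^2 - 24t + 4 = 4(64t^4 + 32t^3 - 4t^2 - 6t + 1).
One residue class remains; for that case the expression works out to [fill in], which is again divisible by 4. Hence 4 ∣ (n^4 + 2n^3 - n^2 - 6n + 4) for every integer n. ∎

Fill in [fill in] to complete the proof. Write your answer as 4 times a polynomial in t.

4(64t^4 + 96t^3 + 44t^2 + 2t)

Only n ≡ 1 (mod 4) is unaccounted for. Put n = 4t+1:
(4t+1)^4 + 2(4t+1)^3 - (4t+1)^2 - 6(4t+1) + 4 expands to 256t^4 + 384t^3 + 176t^2 + 8t,
and factoring out 4 leaves 4(64t^4 + 96t^3 + 44t^2 + 2t).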